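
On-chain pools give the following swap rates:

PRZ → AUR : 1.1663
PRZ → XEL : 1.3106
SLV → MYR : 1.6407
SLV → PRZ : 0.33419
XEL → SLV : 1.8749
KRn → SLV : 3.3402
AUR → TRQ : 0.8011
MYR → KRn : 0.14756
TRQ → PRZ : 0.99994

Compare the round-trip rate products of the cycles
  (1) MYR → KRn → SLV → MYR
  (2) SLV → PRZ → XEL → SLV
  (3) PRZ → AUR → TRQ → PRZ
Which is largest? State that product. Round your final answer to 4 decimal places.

0.9343

(1) 0.14756 × 3.3402 × 1.6407 = 0.80867
(2) 0.33419 × 1.3106 × 1.8749 = 0.82119
(3) 1.1663 × 0.8011 × 0.99994 = 0.93427
Highest is cycle (3) at 0.9343 (≤1, no arbitrage).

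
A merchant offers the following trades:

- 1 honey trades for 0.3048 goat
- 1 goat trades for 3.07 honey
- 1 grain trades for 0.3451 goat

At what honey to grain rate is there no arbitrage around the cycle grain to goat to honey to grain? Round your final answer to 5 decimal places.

0.94388

Known legs of the cycle: 0.3451 × 3.07 = 1.059457
For no arbitrage the full-cycle product must be 1, so the missing rate is 1 / 1.059457 ≈ 0.9438797.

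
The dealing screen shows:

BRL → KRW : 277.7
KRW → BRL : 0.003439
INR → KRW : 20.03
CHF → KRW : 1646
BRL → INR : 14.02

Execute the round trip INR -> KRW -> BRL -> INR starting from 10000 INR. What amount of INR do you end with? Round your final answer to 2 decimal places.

10000 INR × 20.03 = 200300 KRW
200300 KRW × 0.003439 = 688.8317 BRL
688.8317 BRL × 14.02 = 9657.420434 INR

9657.42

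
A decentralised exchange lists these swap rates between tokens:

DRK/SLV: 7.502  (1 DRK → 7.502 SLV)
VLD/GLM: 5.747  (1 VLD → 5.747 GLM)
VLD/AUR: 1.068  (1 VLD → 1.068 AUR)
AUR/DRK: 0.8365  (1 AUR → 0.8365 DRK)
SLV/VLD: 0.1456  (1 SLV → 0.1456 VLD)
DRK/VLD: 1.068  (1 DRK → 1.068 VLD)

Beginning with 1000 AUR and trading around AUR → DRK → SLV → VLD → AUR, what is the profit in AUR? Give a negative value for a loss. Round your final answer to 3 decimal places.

-24.167

1000 AUR × 0.8365 = 836.5 DRK
836.5 DRK × 7.502 = 6275.423 SLV
6275.423 SLV × 0.1456 = 913.7015888 VLD
913.7015888 VLD × 1.068 = 975.8332968384 AUR
Net change: 975.8332968384 − 1000 = -24.1667031616 AUR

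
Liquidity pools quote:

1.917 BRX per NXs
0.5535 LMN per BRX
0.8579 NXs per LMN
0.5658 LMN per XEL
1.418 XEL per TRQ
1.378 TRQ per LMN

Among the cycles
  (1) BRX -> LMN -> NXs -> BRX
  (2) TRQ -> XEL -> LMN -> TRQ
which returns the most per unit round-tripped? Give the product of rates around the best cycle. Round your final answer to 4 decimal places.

1.1056

(1) 0.5535 × 0.8579 × 1.917 = 0.91028
(2) 1.418 × 0.5658 × 1.378 = 1.10558
Highest is cycle (2) at 1.1056 (>1, arbitrage).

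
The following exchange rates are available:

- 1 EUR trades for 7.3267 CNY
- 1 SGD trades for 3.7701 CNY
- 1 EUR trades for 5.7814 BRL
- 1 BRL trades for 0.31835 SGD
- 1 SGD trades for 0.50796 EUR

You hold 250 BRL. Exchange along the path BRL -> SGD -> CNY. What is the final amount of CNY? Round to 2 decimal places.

300.05

250 BRL × 0.31835 = 79.5875 SGD
79.5875 SGD × 3.7701 = 300.05283375 CNY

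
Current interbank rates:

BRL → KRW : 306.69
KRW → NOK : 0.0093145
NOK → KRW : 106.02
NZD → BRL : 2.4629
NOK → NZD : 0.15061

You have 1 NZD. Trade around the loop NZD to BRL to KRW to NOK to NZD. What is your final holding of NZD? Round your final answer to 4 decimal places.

1.0596

1 NZD × 2.4629 = 2.4629 BRL
2.4629 BRL × 306.69 = 755.346801 KRW
755.346801 KRW × 0.0093145 = 7.0356777779145 NOK
7.0356777779145 NOK × 0.15061 = 1.059643430131702845 NZD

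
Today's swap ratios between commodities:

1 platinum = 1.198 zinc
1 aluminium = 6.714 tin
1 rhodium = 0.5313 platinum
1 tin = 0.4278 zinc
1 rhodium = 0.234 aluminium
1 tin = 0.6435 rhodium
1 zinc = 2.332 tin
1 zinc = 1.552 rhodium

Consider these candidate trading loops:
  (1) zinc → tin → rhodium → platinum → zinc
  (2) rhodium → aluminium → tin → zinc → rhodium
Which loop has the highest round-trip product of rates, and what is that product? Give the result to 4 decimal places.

(1) 2.332 × 0.6435 × 0.5313 × 1.198 = 0.95515
(2) 0.234 × 6.714 × 0.4278 × 1.552 = 1.04311
Highest is cycle (2) at 1.0431 (>1, arbitrage).

1.0431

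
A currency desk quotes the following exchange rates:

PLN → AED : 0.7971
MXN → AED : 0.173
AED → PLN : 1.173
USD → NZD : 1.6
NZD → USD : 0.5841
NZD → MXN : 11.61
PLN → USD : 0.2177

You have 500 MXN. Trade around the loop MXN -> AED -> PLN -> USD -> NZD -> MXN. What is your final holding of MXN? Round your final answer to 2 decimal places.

500 MXN × 0.173 = 86.5 AED
86.5 AED × 1.173 = 101.4645 PLN
101.4645 PLN × 0.2177 = 22.08882165 USD
22.08882165 USD × 1.6 = 35.34211464 NZD
35.34211464 NZD × 11.61 = 410.3219509704 MXN

410.32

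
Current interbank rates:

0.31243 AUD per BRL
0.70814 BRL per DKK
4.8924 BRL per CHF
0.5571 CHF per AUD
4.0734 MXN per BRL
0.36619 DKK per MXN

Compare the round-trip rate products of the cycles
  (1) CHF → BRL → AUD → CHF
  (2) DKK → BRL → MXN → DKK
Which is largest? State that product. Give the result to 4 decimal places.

(1) 4.8924 × 0.31243 × 0.5571 = 0.85155
(2) 0.70814 × 4.0734 × 0.36619 = 1.05629
Highest is cycle (2) at 1.0563 (>1, arbitrage).

1.0563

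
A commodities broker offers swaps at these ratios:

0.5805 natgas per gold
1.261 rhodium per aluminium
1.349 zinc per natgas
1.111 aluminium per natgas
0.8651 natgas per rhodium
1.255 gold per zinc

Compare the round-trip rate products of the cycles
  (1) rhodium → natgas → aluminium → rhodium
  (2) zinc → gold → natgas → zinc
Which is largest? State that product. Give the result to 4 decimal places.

(1) 0.8651 × 1.111 × 1.261 = 1.21198
(2) 1.255 × 0.5805 × 1.349 = 0.98278
Highest is cycle (1) at 1.2120 (>1, arbitrage).

1.2120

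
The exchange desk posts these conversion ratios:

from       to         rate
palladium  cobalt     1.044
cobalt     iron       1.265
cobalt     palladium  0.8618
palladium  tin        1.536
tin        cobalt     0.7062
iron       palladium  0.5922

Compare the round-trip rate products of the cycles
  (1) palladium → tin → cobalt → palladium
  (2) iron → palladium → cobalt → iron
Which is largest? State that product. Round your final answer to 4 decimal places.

0.9348

(1) 1.536 × 0.7062 × 0.8618 = 0.93481
(2) 0.5922 × 1.044 × 1.265 = 0.78209
Highest is cycle (1) at 0.9348 (≤1, no arbitrage).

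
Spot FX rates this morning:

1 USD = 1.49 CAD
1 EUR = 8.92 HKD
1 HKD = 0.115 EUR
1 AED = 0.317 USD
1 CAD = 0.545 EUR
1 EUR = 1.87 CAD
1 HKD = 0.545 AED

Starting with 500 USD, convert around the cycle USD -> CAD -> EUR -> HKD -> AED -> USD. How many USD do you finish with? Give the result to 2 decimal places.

625.71

500 USD × 1.49 = 745 CAD
745 CAD × 0.545 = 406.025 EUR
406.025 EUR × 8.92 = 3621.743 HKD
3621.743 HKD × 0.545 = 1973.849935 AED
1973.849935 AED × 0.317 = 625.710429395 USD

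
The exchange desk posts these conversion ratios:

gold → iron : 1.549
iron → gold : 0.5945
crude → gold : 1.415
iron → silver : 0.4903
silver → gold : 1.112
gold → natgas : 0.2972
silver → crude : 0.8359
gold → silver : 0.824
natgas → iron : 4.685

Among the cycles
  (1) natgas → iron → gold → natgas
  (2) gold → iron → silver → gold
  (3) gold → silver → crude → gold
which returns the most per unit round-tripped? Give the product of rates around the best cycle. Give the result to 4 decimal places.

(1) 4.685 × 0.5945 × 0.2972 = 0.82777
(2) 1.549 × 0.4903 × 1.112 = 0.84454
(3) 0.824 × 0.8359 × 1.415 = 0.97463
Highest is cycle (3) at 0.9746 (≤1, no arbitrage).

0.9746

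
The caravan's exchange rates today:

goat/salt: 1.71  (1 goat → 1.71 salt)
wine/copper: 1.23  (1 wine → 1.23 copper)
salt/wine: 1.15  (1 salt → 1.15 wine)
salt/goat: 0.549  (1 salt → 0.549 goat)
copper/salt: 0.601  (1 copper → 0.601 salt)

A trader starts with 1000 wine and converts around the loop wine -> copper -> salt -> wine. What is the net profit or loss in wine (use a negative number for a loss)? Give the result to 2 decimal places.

-149.89

1000 wine × 1.23 = 1230 copper
1230 copper × 0.601 = 739.23 salt
739.23 salt × 1.15 = 850.1145 wine
Net change: 850.1145 − 1000 = -149.8855 wine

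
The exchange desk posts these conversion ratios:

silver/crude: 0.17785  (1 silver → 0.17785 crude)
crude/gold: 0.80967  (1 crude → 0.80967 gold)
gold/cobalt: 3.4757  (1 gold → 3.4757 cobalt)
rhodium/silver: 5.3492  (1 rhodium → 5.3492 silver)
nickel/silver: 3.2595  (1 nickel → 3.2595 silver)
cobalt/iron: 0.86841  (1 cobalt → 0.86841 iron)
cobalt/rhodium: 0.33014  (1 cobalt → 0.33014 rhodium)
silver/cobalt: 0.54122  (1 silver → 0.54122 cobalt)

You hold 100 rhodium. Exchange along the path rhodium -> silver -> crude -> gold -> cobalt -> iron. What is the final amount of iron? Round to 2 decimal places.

100 rhodium × 5.3492 = 534.92 silver
534.92 silver × 0.17785 = 95.135522 crude
95.135522 crude × 0.80967 = 77.02837809774 gold
77.02837809774 gold × 3.4757 = 267.727533754314918 cobalt
267.727533754314918 cobalt × 0.86841 = 232.49726758758461794038 iron

232.50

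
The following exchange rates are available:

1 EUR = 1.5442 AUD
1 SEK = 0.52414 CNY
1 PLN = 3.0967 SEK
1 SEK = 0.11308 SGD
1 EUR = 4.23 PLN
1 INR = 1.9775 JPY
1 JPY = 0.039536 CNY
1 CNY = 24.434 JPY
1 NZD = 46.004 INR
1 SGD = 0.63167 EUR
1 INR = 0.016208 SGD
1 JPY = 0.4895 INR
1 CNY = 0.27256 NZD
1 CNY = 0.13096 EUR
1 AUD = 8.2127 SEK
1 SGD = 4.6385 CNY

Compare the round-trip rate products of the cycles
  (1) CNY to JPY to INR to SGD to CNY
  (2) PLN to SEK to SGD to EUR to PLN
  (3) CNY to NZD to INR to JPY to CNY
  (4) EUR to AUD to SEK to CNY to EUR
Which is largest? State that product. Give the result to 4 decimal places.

(1) 24.434 × 0.4895 × 0.016208 × 4.6385 = 0.89920
(2) 3.0967 × 0.11308 × 0.63167 × 4.23 = 0.93565
(3) 0.27256 × 46.004 × 1.9775 × 0.039536 = 0.98032
(4) 1.5442 × 8.2127 × 0.52414 × 0.13096 = 0.87051
Highest is cycle (3) at 0.9803 (≤1, no arbitrage).

0.9803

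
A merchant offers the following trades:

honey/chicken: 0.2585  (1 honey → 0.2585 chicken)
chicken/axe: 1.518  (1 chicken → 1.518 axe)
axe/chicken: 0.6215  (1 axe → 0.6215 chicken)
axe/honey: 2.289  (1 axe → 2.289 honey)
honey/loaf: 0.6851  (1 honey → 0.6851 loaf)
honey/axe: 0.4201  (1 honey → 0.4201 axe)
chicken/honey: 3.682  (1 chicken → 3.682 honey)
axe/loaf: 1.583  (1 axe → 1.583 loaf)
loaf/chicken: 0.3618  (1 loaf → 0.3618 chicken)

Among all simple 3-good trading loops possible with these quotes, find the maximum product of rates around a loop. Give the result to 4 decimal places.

chicken→honey→axe→chicken: 3.682 × 0.4201 × 0.6215 = 0.96134
loaf→chicken→honey→loaf: 0.3618 × 3.682 × 0.6851 = 0.91265
chicken→axe→honey→chicken: 1.518 × 2.289 × 0.2585 = 0.89821
loaf→chicken→axe→loaf: 0.3618 × 1.518 × 1.583 = 0.86940
Maximum is chicken→honey→axe→chicken at 0.9613; no arbitrage — every cycle loses value.

0.9613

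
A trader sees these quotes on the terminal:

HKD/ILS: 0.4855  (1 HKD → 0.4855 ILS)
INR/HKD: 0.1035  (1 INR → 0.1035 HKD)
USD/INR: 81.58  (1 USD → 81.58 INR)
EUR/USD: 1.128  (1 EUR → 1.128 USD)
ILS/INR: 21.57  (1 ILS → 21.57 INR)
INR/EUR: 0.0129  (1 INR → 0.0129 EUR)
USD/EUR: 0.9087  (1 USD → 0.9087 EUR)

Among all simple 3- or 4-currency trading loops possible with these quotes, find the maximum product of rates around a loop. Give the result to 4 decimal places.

EUR→USD→INR→EUR: 1.128 × 81.58 × 0.0129 = 1.18709
HKD→ILS→INR→HKD: 0.4855 × 21.57 × 0.1035 = 1.08388
Maximum is EUR→USD→INR→EUR at 1.1871; arbitrage exists.

1.1871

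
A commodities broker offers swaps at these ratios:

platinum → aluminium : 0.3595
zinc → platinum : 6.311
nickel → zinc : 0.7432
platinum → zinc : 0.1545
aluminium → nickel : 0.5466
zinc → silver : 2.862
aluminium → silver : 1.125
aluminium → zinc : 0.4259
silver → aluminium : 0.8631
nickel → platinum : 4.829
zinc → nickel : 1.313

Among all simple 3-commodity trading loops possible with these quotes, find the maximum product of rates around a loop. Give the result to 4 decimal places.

1.0521

aluminium→zinc→silver→aluminium: 0.4259 × 2.862 × 0.8631 = 1.05205
nickel→platinum→zinc→nickel: 4.829 × 0.1545 × 1.313 = 0.97960
aluminium→zinc→platinum→aluminium: 0.4259 × 6.311 × 0.3595 = 0.96628
aluminium→nickel→platinum→aluminium: 0.5466 × 4.829 × 0.3595 = 0.94891
Maximum is aluminium→zinc→silver→aluminium at 1.0521; arbitrage exists.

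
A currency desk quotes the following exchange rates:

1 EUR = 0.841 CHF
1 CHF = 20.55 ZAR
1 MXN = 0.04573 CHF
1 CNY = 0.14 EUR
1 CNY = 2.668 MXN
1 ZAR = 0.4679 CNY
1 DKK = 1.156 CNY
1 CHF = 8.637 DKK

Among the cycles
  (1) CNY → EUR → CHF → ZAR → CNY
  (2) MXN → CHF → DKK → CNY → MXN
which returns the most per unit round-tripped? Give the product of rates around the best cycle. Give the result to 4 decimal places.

1.2182

(1) 0.14 × 0.841 × 20.55 × 0.4679 = 1.13211
(2) 0.04573 × 8.637 × 1.156 × 2.668 = 1.21817
Highest is cycle (2) at 1.2182 (>1, arbitrage).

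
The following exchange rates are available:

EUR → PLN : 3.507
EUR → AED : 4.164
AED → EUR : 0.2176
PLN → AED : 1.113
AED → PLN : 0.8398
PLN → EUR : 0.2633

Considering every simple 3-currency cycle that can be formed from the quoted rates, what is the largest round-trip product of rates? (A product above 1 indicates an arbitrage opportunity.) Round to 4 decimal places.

0.9207

AED→PLN→EUR→AED: 0.8398 × 0.2633 × 4.164 = 0.92074
AED→EUR→PLN→AED: 0.2176 × 3.507 × 1.113 = 0.84936
Maximum is AED→PLN→EUR→AED at 0.9207; no arbitrage — every cycle loses value.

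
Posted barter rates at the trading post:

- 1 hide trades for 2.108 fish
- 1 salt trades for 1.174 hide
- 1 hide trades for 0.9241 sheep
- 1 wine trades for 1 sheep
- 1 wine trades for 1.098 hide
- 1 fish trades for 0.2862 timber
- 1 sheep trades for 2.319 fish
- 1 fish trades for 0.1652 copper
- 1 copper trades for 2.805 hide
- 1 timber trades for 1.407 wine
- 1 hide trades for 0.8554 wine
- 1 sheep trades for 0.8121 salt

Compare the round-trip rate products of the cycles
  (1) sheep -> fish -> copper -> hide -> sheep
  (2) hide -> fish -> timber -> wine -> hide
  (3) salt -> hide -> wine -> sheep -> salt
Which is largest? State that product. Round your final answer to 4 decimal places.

0.9930

(1) 2.319 × 0.1652 × 2.805 × 0.9241 = 0.99303
(2) 2.108 × 0.2862 × 1.407 × 1.098 = 0.93204
(3) 1.174 × 0.8554 × 1 × 0.8121 = 0.81554
Highest is cycle (1) at 0.9930 (≤1, no arbitrage).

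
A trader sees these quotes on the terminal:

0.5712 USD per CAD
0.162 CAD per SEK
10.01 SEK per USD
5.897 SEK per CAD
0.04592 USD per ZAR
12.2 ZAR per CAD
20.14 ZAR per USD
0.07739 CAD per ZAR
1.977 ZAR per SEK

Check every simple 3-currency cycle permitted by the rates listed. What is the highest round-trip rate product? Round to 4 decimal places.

USD→SEK→CAD→USD: 10.01 × 0.162 × 0.5712 = 0.92627
USD→SEK→ZAR→USD: 10.01 × 1.977 × 0.04592 = 0.90875
SEK→ZAR→CAD→SEK: 1.977 × 0.07739 × 5.897 = 0.90224
USD→ZAR→CAD→USD: 20.14 × 0.07739 × 0.5712 = 0.89029
Maximum is USD→SEK→CAD→USD at 0.9263; no arbitrage — every cycle loses value.

0.9263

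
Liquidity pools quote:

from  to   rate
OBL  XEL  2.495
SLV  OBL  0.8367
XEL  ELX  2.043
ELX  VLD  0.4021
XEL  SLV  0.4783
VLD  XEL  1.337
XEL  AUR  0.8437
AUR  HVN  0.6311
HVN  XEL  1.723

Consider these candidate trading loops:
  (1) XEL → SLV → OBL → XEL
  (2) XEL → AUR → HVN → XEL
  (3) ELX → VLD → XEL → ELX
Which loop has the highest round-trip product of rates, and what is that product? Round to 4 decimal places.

(1) 0.4783 × 0.8367 × 2.495 = 0.99848
(2) 0.8437 × 0.6311 × 1.723 = 0.91743
(3) 0.4021 × 1.337 × 2.043 = 1.09833
Highest is cycle (3) at 1.0983 (>1, arbitrage).

1.0983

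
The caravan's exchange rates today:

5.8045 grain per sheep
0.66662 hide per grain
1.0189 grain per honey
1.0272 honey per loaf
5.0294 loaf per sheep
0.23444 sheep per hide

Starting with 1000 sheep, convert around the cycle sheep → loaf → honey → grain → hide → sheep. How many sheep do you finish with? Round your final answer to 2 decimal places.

822.65

1000 sheep × 5.0294 = 5029.4 loaf
5029.4 loaf × 1.0272 = 5166.19968 honey
5166.19968 honey × 1.0189 = 5263.840853952 grain
5263.840853952 grain × 0.66662 = 3508.98159006148224 hide
3508.98159006148224 hide × 0.23444 = 822.6456439740138963456 sheep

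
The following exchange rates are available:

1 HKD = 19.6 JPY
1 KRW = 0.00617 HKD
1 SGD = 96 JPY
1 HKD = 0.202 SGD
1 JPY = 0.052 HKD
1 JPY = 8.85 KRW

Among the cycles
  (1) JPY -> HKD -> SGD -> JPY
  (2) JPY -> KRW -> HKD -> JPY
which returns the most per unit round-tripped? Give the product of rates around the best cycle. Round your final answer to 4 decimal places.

(1) 0.052 × 0.202 × 96 = 1.00838
(2) 8.85 × 0.00617 × 19.6 = 1.07025
Highest is cycle (2) at 1.0702 (>1, arbitrage).

1.0702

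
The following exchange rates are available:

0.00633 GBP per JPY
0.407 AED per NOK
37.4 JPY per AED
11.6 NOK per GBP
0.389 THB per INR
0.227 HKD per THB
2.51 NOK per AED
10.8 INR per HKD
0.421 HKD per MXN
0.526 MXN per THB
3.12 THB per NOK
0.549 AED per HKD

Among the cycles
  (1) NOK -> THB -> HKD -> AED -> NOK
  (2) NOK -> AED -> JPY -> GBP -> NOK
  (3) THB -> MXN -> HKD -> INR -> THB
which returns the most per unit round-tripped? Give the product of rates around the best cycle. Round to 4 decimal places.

(1) 3.12 × 0.227 × 0.549 × 2.51 = 0.97595
(2) 0.407 × 37.4 × 0.00633 × 11.6 = 1.11771
(3) 0.526 × 0.421 × 10.8 × 0.389 = 0.93034
Highest is cycle (2) at 1.1177 (>1, arbitrage).

1.1177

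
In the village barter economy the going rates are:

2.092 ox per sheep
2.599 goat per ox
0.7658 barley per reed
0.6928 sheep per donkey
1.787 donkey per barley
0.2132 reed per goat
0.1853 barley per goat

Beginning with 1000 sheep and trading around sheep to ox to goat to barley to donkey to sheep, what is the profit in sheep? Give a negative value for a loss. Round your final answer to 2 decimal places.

247.31

1000 sheep × 2.092 = 2092 ox
2092 ox × 2.599 = 5437.108 goat
5437.108 goat × 0.1853 = 1007.4961124 barley
1007.4961124 barley × 1.787 = 1800.3955528588 donkey
1800.3955528588 donkey × 0.6928 = 1247.31403902057664 sheep
Net change: 1247.31403902057664 − 1000 = 247.31403902057664 sheep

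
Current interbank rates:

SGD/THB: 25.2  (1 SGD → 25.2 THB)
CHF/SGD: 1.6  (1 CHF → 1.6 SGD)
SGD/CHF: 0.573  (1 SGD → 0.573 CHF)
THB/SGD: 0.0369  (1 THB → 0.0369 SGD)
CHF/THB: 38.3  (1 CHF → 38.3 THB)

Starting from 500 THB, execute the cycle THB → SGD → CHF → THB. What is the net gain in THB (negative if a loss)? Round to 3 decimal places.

-95.098

500 THB × 0.0369 = 18.45 SGD
18.45 SGD × 0.573 = 10.57185 CHF
10.57185 CHF × 38.3 = 404.901855 THB
Net change: 404.901855 − 500 = -95.098145 THB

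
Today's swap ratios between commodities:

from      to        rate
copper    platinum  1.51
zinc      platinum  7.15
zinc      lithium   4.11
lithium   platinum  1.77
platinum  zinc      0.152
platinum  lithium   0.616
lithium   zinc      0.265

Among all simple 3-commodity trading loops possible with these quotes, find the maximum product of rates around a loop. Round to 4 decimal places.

platinum→lithium→zinc→platinum: 0.616 × 0.265 × 7.15 = 1.16717
platinum→zinc→lithium→platinum: 0.152 × 4.11 × 1.77 = 1.10575
Maximum is platinum→lithium→zinc→platinum at 1.1672; arbitrage exists.

1.1672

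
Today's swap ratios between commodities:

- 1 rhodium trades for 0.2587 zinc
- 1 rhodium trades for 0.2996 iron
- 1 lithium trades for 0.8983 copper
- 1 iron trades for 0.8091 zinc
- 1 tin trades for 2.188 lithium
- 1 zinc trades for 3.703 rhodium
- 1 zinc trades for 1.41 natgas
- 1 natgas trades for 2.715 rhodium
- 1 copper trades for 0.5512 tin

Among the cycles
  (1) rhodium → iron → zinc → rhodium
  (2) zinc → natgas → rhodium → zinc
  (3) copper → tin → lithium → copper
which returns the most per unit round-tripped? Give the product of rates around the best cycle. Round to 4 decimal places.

1.0834

(1) 0.2996 × 0.8091 × 3.703 = 0.89763
(2) 1.41 × 2.715 × 0.2587 = 0.99034
(3) 0.5512 × 2.188 × 0.8983 = 1.08337
Highest is cycle (3) at 1.0834 (>1, arbitrage).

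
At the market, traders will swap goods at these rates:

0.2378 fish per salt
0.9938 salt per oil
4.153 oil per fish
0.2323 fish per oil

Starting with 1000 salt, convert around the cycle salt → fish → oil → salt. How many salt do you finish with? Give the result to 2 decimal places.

981.46

1000 salt × 0.2378 = 237.8 fish
237.8 fish × 4.153 = 987.5834 oil
987.5834 oil × 0.9938 = 981.46038292 salt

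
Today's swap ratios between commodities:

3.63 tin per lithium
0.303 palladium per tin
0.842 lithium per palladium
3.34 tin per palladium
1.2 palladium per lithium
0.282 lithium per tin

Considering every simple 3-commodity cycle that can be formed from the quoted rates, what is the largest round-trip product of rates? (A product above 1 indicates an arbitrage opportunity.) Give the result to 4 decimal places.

1.1303

palladium→tin→lithium→palladium: 3.34 × 0.282 × 1.2 = 1.13026
palladium→lithium→tin→palladium: 0.842 × 3.63 × 0.303 = 0.92611
Maximum is palladium→tin→lithium→palladium at 1.1303; arbitrage exists.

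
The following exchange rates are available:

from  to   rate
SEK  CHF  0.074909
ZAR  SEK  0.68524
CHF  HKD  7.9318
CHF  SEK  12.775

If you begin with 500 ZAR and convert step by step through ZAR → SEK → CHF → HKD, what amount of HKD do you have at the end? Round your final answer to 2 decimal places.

203.57

500 ZAR × 0.68524 = 342.62 SEK
342.62 SEK × 0.074909 = 25.66532158 CHF
25.66532158 CHF × 7.9318 = 203.572197708244 HKD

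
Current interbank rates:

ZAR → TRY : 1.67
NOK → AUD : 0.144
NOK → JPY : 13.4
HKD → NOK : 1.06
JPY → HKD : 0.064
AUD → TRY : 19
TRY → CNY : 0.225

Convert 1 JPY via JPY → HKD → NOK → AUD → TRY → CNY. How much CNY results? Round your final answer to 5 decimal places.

0.04176

1 JPY × 0.064 = 0.064 HKD
0.064 HKD × 1.06 = 0.06784 NOK
0.06784 NOK × 0.144 = 0.00976896 AUD
0.00976896 AUD × 19 = 0.18561024 TRY
0.18561024 TRY × 0.225 = 0.041762304 CNY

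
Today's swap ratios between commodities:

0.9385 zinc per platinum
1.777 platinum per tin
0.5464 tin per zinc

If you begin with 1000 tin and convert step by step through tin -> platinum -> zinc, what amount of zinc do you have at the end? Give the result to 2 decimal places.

1667.71

1000 tin × 1.777 = 1777 platinum
1777 platinum × 0.9385 = 1667.7145 zinc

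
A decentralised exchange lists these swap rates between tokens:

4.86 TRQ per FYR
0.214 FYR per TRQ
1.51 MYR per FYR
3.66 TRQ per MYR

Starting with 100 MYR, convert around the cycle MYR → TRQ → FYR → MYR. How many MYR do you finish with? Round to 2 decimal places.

100 MYR × 3.66 = 366 TRQ
366 TRQ × 0.214 = 78.324 FYR
78.324 FYR × 1.51 = 118.26924 MYR

118.27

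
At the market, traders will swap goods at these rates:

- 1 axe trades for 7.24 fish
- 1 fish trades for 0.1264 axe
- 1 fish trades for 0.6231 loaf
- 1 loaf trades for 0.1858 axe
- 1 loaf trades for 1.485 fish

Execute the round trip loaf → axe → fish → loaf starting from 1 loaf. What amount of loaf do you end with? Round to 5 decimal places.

0.83819

1 loaf × 0.1858 = 0.1858 axe
0.1858 axe × 7.24 = 1.345192 fish
1.345192 fish × 0.6231 = 0.8381891352 loaf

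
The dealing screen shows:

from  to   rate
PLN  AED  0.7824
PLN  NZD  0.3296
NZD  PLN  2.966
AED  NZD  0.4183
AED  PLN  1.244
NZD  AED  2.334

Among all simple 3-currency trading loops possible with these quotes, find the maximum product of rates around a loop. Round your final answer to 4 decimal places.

0.9707

AED→NZD→PLN→AED: 0.4183 × 2.966 × 0.7824 = 0.97071
AED→PLN→NZD→AED: 1.244 × 0.3296 × 2.334 = 0.95699
Maximum is AED→NZD→PLN→AED at 0.9707; no arbitrage — every cycle loses value.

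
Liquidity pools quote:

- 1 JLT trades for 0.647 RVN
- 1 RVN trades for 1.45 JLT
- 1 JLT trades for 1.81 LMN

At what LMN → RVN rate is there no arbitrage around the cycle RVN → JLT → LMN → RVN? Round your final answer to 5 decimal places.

Known legs of the cycle: 1.45 × 1.81 = 2.6245
For no arbitrage the full-cycle product must be 1, so the missing rate is 1 / 2.6245 ≈ 0.3810250.

0.38102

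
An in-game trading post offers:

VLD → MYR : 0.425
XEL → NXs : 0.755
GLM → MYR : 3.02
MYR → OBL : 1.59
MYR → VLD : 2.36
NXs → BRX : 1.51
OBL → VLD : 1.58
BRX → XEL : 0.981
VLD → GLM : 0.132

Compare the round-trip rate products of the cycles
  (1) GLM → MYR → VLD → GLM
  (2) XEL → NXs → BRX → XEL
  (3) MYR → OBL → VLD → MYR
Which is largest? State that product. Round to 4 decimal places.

1.1184

(1) 3.02 × 2.36 × 0.132 = 0.94079
(2) 0.755 × 1.51 × 0.981 = 1.11839
(3) 1.59 × 1.58 × 0.425 = 1.06769
Highest is cycle (2) at 1.1184 (>1, arbitrage).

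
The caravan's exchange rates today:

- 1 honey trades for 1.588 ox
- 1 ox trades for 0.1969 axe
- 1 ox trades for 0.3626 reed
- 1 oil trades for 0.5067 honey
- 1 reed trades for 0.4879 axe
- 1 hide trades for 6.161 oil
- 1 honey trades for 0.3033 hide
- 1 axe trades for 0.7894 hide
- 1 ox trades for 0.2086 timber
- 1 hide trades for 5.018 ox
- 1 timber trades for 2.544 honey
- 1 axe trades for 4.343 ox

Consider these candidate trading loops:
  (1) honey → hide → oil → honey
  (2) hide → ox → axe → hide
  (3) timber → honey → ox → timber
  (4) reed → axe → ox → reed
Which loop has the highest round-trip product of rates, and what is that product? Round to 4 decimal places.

0.9468

(1) 0.3033 × 6.161 × 0.5067 = 0.94684
(2) 5.018 × 0.1969 × 0.7894 = 0.77996
(3) 2.544 × 1.588 × 0.2086 = 0.84272
(4) 0.4879 × 4.343 × 0.3626 = 0.76833
Highest is cycle (1) at 0.9468 (≤1, no arbitrage).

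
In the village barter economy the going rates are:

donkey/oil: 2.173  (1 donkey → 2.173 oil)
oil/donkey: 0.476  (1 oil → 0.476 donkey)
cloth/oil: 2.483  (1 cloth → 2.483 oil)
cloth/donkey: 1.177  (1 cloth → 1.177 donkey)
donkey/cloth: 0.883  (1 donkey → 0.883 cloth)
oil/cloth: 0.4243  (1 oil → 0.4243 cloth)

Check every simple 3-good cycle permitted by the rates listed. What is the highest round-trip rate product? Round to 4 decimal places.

1.0852

cloth→donkey→oil→cloth: 1.177 × 2.173 × 0.4243 = 1.08520
cloth→oil→donkey→cloth: 2.483 × 0.476 × 0.883 = 1.04362
Maximum is cloth→donkey→oil→cloth at 1.0852; arbitrage exists.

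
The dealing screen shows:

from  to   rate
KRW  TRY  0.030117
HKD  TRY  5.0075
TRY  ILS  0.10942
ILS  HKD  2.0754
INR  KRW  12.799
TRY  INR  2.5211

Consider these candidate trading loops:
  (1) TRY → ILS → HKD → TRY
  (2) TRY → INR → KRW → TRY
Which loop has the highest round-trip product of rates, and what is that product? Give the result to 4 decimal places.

1.1372

(1) 0.10942 × 2.0754 × 5.0075 = 1.13715
(2) 2.5211 × 12.799 × 0.030117 = 0.97180
Highest is cycle (1) at 1.1372 (>1, arbitrage).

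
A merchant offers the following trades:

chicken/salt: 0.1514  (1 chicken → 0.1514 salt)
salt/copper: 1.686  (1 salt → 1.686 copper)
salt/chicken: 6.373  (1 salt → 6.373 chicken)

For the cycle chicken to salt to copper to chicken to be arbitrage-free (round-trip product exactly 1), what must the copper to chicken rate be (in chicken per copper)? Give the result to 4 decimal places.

Known legs of the cycle: 0.1514 × 1.686 = 0.2552604
For no arbitrage the full-cycle product must be 1, so the missing rate is 1 / 0.2552604 ≈ 3.917568.

3.9176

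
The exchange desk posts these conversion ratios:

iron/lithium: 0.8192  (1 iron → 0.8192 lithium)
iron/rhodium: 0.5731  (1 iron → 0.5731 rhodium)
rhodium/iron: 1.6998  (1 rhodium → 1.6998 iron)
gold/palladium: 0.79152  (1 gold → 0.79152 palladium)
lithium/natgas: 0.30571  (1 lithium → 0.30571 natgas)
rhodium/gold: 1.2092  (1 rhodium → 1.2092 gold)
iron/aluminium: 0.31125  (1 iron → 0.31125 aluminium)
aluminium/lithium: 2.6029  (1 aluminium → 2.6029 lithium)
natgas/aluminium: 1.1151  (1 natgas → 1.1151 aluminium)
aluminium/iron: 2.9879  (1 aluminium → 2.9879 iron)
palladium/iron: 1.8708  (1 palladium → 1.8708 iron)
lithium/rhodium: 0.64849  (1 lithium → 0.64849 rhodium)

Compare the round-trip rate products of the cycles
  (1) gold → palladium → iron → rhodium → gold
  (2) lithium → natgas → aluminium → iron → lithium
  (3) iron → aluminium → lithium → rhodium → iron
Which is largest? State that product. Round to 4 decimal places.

(1) 0.79152 × 1.8708 × 0.5731 × 1.2092 = 1.02617
(2) 0.30571 × 1.1151 × 2.9879 × 0.8192 = 0.83441
(3) 0.31125 × 2.6029 × 0.64849 × 1.6998 = 0.89303
Highest is cycle (1) at 1.0262 (>1, arbitrage).

1.0262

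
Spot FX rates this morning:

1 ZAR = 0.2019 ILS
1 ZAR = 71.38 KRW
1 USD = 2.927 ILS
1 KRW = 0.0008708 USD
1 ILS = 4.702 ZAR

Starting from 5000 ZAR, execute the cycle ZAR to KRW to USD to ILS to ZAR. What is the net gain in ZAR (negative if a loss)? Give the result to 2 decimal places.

5000 ZAR × 71.38 = 356900 KRW
356900 KRW × 0.0008708 = 310.78852 USD
310.78852 USD × 2.927 = 909.67799804 ILS
909.67799804 ILS × 4.702 = 4277.30594678408 ZAR
Net change: 4277.30594678408 − 5000 = -722.69405321592 ZAR

-722.69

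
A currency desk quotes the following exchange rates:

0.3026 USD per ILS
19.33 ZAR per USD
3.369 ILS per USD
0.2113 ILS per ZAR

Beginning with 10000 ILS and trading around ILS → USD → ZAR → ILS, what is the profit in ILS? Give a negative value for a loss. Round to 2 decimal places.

10000 ILS × 0.3026 = 3026 USD
3026 USD × 19.33 = 58492.58 ZAR
58492.58 ZAR × 0.2113 = 12359.482154 ILS
Net change: 12359.482154 − 10000 = 2359.482154 ILS

2359.48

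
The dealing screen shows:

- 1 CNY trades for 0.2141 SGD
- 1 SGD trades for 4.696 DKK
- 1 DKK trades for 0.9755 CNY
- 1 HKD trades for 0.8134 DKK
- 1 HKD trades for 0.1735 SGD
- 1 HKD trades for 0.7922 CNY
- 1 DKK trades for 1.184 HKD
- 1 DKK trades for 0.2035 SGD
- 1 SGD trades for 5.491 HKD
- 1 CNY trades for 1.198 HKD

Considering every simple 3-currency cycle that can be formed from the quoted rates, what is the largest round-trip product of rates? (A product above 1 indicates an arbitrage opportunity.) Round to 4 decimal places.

DKK→CNY→SGD→DKK: 0.9755 × 0.2141 × 4.696 = 0.98078
HKD→SGD→DKK→HKD: 0.1735 × 4.696 × 1.184 = 0.96467
HKD→DKK→CNY→HKD: 0.8134 × 0.9755 × 1.198 = 0.95058
HKD→CNY→SGD→HKD: 0.7922 × 0.2141 × 5.491 = 0.93133
HKD→DKK→SGD→HKD: 0.8134 × 0.2035 × 5.491 = 0.90891
Maximum is DKK→CNY→SGD→DKK at 0.9808; no arbitrage — every cycle loses value.

0.9808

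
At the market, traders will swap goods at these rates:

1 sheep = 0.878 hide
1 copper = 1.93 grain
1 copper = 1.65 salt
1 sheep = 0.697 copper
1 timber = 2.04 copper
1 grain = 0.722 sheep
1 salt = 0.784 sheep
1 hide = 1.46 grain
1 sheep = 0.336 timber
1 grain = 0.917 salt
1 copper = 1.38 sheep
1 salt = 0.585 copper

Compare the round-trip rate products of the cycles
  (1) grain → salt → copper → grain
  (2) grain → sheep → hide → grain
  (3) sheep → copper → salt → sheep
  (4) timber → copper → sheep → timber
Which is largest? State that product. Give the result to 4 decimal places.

1.0353

(1) 0.917 × 0.585 × 1.93 = 1.03534
(2) 0.722 × 0.878 × 1.46 = 0.92552
(3) 0.697 × 1.65 × 0.784 = 0.90164
(4) 2.04 × 1.38 × 0.336 = 0.94591
Highest is cycle (1) at 1.0353 (>1, arbitrage).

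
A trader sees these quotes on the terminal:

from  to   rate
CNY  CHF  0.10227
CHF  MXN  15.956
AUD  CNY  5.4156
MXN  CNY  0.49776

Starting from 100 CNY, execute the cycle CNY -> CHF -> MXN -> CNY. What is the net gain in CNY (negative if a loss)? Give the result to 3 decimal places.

100 CNY × 0.10227 = 10.227 CHF
10.227 CHF × 15.956 = 163.182012 MXN
163.182012 MXN × 0.49776 = 81.22547829312 CNY
Net change: 81.22547829312 − 100 = -18.77452170688 CNY

-18.775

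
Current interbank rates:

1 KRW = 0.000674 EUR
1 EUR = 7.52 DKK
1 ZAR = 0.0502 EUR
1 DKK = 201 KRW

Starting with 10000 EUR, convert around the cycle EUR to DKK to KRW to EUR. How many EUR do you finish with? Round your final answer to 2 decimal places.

10000 EUR × 7.52 = 75200 DKK
75200 DKK × 201 = 15115200 KRW
15115200 KRW × 0.000674 = 10187.6448 EUR

10187.64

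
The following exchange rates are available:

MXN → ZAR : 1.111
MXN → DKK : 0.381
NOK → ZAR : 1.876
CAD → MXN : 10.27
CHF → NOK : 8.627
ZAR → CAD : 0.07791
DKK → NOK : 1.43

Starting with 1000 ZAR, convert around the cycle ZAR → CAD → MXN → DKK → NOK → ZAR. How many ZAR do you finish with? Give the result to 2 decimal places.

817.82

1000 ZAR × 0.07791 = 77.91 CAD
77.91 CAD × 10.27 = 800.1357 MXN
800.1357 MXN × 0.381 = 304.8517017 DKK
304.8517017 DKK × 1.43 = 435.937933431 NOK
435.937933431 NOK × 1.876 = 817.819563116556 ZAR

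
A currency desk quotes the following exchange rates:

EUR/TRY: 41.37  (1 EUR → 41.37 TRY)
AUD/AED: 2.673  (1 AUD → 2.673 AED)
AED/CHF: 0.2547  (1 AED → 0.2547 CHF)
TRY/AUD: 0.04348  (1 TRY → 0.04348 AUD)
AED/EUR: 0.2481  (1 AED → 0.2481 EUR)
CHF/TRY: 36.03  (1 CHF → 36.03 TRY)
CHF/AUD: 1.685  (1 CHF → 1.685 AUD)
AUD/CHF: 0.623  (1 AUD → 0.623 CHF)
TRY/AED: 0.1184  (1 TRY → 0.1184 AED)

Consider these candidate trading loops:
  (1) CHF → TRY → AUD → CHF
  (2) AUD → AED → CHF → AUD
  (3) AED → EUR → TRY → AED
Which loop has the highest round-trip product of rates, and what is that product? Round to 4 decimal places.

(1) 36.03 × 0.04348 × 0.623 = 0.97598
(2) 2.673 × 0.2547 × 1.685 = 1.14717
(3) 0.2481 × 41.37 × 0.1184 = 1.21525
Highest is cycle (3) at 1.2152 (>1, arbitrage).

1.2152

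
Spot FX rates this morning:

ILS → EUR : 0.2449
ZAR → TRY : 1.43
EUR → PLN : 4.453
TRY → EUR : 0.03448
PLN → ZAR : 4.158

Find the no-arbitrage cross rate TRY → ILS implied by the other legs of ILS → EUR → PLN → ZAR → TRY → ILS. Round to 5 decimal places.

Known legs of the cycle: 0.2449 × 4.453 × 4.158 × 1.43 = 6.484283623818
For no arbitrage the full-cycle product must be 1, so the missing rate is 1 / 6.484283623818 ≈ 0.1542190.

0.15422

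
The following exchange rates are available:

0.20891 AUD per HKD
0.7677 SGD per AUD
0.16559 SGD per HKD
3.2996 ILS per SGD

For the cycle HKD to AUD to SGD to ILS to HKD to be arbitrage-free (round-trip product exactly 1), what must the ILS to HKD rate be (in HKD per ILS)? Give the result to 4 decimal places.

Known legs of the cycle: 0.20891 × 0.7677 × 3.2996 = 0.5291905310172
For no arbitrage the full-cycle product must be 1, so the missing rate is 1 / 0.5291905310172 ≈ 1.889679.

1.8897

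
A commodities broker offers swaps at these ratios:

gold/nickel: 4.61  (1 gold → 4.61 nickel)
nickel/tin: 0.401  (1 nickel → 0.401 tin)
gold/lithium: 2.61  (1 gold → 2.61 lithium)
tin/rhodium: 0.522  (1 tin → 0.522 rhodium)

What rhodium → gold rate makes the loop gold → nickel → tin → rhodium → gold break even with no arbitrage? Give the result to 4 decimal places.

Known legs of the cycle: 4.61 × 0.401 × 0.522 = 0.96497442
For no arbitrage the full-cycle product must be 1, so the missing rate is 1 / 0.96497442 ≈ 1.036297.

1.0363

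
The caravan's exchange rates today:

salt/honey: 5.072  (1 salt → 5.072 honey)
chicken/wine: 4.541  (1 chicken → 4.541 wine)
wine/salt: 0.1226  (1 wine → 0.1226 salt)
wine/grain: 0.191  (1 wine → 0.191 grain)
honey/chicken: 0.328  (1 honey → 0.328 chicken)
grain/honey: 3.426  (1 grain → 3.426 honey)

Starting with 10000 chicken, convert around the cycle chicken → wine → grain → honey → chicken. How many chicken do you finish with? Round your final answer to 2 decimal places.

10000 chicken × 4.541 = 45410 wine
45410 wine × 0.191 = 8673.31 grain
8673.31 grain × 3.426 = 29714.76006 honey
29714.76006 honey × 0.328 = 9746.44129968 chicken

9746.44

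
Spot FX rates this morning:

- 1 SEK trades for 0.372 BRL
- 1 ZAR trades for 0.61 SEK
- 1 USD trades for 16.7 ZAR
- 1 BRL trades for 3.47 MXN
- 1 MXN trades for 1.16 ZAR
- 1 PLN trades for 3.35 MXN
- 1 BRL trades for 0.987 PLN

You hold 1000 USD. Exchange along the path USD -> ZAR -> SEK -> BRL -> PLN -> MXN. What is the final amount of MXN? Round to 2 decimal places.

1000 USD × 16.7 = 16700 ZAR
16700 ZAR × 0.61 = 10187 SEK
10187 SEK × 0.372 = 3789.564 BRL
3789.564 BRL × 0.987 = 3740.299668 PLN
3740.299668 PLN × 3.35 = 12530.0038878 MXN

12530.00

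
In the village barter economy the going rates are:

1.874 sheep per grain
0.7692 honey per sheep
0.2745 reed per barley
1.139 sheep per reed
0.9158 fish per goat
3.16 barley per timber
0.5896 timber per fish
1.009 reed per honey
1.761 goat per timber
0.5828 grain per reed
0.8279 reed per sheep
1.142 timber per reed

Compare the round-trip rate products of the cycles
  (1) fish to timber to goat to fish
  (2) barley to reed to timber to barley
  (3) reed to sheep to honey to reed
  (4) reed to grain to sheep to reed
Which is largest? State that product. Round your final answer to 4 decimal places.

(1) 0.5896 × 1.761 × 0.9158 = 0.95086
(2) 0.2745 × 1.142 × 3.16 = 0.99059
(3) 1.139 × 0.7692 × 1.009 = 0.88400
(4) 0.5828 × 1.874 × 0.8279 = 0.90421
Highest is cycle (2) at 0.9906 (≤1, no arbitrage).

0.9906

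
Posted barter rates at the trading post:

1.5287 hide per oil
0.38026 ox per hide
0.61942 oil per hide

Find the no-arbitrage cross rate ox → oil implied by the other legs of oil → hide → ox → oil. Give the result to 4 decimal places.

1.7203

Known legs of the cycle: 1.5287 × 0.38026 = 0.581303462
For no arbitrage the full-cycle product must be 1, so the missing rate is 1 / 0.581303462 ≈ 1.720272.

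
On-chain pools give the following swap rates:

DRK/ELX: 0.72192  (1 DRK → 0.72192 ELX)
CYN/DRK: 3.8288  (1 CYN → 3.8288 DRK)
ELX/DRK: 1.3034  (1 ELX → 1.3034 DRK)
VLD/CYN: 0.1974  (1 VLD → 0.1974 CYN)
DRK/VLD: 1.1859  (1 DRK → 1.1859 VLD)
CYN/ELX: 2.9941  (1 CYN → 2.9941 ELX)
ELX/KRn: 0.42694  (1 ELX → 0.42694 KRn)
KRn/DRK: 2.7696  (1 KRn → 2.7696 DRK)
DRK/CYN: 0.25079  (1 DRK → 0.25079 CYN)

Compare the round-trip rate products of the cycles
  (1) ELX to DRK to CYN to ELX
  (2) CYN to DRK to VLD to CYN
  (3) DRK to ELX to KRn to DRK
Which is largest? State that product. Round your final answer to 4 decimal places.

0.9787

(1) 1.3034 × 0.25079 × 2.9941 = 0.97871
(2) 3.8288 × 1.1859 × 0.1974 = 0.89631
(3) 0.72192 × 0.42694 × 2.7696 = 0.85364
Highest is cycle (1) at 0.9787 (≤1, no arbitrage).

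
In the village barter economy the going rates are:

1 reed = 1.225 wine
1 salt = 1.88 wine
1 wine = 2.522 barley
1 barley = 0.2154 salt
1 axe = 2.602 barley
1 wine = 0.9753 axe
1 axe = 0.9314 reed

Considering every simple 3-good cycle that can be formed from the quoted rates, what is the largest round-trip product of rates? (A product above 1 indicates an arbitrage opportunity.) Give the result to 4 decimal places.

reed→wine→axe→reed: 1.225 × 0.9753 × 0.9314 = 1.11278
salt→wine→barley→salt: 1.88 × 2.522 × 0.2154 = 1.02129
Maximum is reed→wine→axe→reed at 1.1128; arbitrage exists.

1.1128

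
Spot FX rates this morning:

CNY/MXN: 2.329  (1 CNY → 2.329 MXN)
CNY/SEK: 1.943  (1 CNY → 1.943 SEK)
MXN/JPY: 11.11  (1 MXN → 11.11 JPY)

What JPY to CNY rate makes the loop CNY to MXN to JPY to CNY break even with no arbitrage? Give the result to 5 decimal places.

Known legs of the cycle: 2.329 × 11.11 = 25.87519
For no arbitrage the full-cycle product must be 1, so the missing rate is 1 / 25.87519 ≈ 0.0386471.

0.03865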